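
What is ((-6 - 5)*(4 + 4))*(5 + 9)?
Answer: -1232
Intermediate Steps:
((-6 - 5)*(4 + 4))*(5 + 9) = -11*8*14 = -88*14 = -1232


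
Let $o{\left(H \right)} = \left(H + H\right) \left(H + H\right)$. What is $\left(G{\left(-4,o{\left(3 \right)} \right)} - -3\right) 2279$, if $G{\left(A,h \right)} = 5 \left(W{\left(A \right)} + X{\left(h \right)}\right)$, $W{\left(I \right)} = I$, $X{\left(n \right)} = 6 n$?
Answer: $2422577$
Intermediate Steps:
$o{\left(H \right)} = 4 H^{2}$ ($o{\left(H \right)} = 2 H 2 H = 4 H^{2}$)
$G{\left(A,h \right)} = 5 A + 30 h$ ($G{\left(A,h \right)} = 5 \left(A + 6 h\right) = 5 A + 30 h$)
$\left(G{\left(-4,o{\left(3 \right)} \right)} - -3\right) 2279 = \left(\left(5 \left(-4\right) + 30 \cdot 4 \cdot 3^{2}\right) - -3\right) 2279 = \left(\left(-20 + 30 \cdot 4 \cdot 9\right) + 3\right) 2279 = \left(\left(-20 + 30 \cdot 36\right) + 3\right) 2279 = \left(\left(-20 + 1080\right) + 3\right) 2279 = \left(1060 + 3\right) 2279 = 1063 \cdot 2279 = 2422577$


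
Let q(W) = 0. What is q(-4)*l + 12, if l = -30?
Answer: 12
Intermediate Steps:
q(-4)*l + 12 = 0*(-30) + 12 = 0 + 12 = 12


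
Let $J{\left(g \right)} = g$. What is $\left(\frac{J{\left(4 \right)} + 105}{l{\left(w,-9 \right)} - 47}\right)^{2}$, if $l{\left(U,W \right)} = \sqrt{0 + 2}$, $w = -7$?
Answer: $\frac{11881}{\left(47 - \sqrt{2}\right)^{2}} \approx 5.7173$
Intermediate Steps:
$l{\left(U,W \right)} = \sqrt{2}$
$\left(\frac{J{\left(4 \right)} + 105}{l{\left(w,-9 \right)} - 47}\right)^{2} = \left(\frac{4 + 105}{\sqrt{2} - 47}\right)^{2} = \left(\frac{109}{-47 + \sqrt{2}}\right)^{2} = \frac{11881}{\left(-47 + \sqrt{2}\right)^{2}}$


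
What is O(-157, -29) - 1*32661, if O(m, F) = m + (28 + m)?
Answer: -32947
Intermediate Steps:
O(m, F) = 28 + 2*m
O(-157, -29) - 1*32661 = (28 + 2*(-157)) - 1*32661 = (28 - 314) - 32661 = -286 - 32661 = -32947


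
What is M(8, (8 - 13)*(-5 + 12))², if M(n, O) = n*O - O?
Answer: 60025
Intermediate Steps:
M(n, O) = -O + O*n (M(n, O) = O*n - O = -O + O*n)
M(8, (8 - 13)*(-5 + 12))² = (((8 - 13)*(-5 + 12))*(-1 + 8))² = (-5*7*7)² = (-35*7)² = (-245)² = 60025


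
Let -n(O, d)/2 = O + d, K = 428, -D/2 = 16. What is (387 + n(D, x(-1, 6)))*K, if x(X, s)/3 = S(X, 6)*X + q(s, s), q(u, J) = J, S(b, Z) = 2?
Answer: 182756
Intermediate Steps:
D = -32 (D = -2*16 = -32)
x(X, s) = 3*s + 6*X (x(X, s) = 3*(2*X + s) = 3*(s + 2*X) = 3*s + 6*X)
n(O, d) = -2*O - 2*d (n(O, d) = -2*(O + d) = -2*O - 2*d)
(387 + n(D, x(-1, 6)))*K = (387 + (-2*(-32) - 2*(3*6 + 6*(-1))))*428 = (387 + (64 - 2*(18 - 6)))*428 = (387 + (64 - 2*12))*428 = (387 + (64 - 24))*428 = (387 + 40)*428 = 427*428 = 182756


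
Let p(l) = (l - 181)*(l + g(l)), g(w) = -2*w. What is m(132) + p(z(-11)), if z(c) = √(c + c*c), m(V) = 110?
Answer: 181*√110 ≈ 1898.3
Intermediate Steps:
z(c) = √(c + c²)
p(l) = -l*(-181 + l) (p(l) = (l - 181)*(l - 2*l) = (-181 + l)*(-l) = -l*(-181 + l))
m(132) + p(z(-11)) = 110 + √(-11*(1 - 11))*(181 - √(-11*(1 - 11))) = 110 + √(-11*(-10))*(181 - √(-11*(-10))) = 110 + √110*(181 - √110)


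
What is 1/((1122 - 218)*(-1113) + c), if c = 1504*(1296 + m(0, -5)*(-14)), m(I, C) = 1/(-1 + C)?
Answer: 3/2839624 ≈ 1.0565e-6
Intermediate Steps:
c = 5858080/3 (c = 1504*(1296 - 14/(-1 - 5)) = 1504*(1296 - 14/(-6)) = 1504*(1296 - ⅙*(-14)) = 1504*(1296 + 7/3) = 1504*(3895/3) = 5858080/3 ≈ 1.9527e+6)
1/((1122 - 218)*(-1113) + c) = 1/((1122 - 218)*(-1113) + 5858080/3) = 1/(904*(-1113) + 5858080/3) = 1/(-1006152 + 5858080/3) = 1/(2839624/3) = 3/2839624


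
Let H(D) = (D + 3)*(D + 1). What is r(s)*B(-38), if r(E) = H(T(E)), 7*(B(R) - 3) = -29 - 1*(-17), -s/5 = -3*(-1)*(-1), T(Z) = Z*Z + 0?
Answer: 463752/7 ≈ 66250.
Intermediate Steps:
T(Z) = Z**2 (T(Z) = Z**2 + 0 = Z**2)
s = 15 (s = -5*(-3*(-1))*(-1) = -15*(-1) = -5*(-3) = 15)
B(R) = 9/7 (B(R) = 3 + (-29 - 1*(-17))/7 = 3 + (-29 + 17)/7 = 3 + (1/7)*(-12) = 3 - 12/7 = 9/7)
H(D) = (1 + D)*(3 + D) (H(D) = (3 + D)*(1 + D) = (1 + D)*(3 + D))
r(E) = 3 + E**4 + 4*E**2 (r(E) = 3 + (E**2)**2 + 4*E**2 = 3 + E**4 + 4*E**2)
r(s)*B(-38) = (3 + 15**4 + 4*15**2)*(9/7) = (3 + 50625 + 4*225)*(9/7) = (3 + 50625 + 900)*(9/7) = 51528*(9/7) = 463752/7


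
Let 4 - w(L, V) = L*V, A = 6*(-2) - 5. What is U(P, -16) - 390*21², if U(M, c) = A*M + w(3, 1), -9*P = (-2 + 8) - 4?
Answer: -1547867/9 ≈ -1.7199e+5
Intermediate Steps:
A = -17 (A = -12 - 5 = -17)
w(L, V) = 4 - L*V
P = -2/9 (P = -((-2 + 8) - 4)/9 = -(6 - 4)/9 = -⅑*2 = -2/9 ≈ -0.22222)
U(M, c) = 1 - 17*M (U(M, c) = -17*M + (4 - 1*3*1) = -17*M + (4 - 3) = -17*M + 1 = 1 - 17*M)
U(P, -16) - 390*21² = (1 - 17*(-2/9)) - 390*21² = (1 + 34/9) - 390*441 = 43/9 - 171990 = -1547867/9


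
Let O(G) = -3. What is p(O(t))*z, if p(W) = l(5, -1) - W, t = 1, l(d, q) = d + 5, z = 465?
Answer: 6045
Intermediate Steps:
l(d, q) = 5 + d
p(W) = 10 - W (p(W) = (5 + 5) - W = 10 - W)
p(O(t))*z = (10 - 1*(-3))*465 = (10 + 3)*465 = 13*465 = 6045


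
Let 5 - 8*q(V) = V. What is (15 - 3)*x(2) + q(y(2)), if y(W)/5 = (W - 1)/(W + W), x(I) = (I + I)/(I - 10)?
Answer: -177/32 ≈ -5.5313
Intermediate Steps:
x(I) = 2*I/(-10 + I) (x(I) = (2*I)/(-10 + I) = 2*I/(-10 + I))
y(W) = 5*(-1 + W)/(2*W) (y(W) = 5*((W - 1)/(W + W)) = 5*((-1 + W)/((2*W))) = 5*((-1 + W)*(1/(2*W))) = 5*((-1 + W)/(2*W)) = 5*(-1 + W)/(2*W))
q(V) = 5/8 - V/8
(15 - 3)*x(2) + q(y(2)) = (15 - 3)*(2*2/(-10 + 2)) + (5/8 - 5*(-1 + 2)/(16*2)) = 12*(2*2/(-8)) + (5/8 - 5/(16*2)) = 12*(2*2*(-⅛)) + (5/8 - ⅛*5/4) = 12*(-½) + (5/8 - 5/32) = -6 + 15/32 = -177/32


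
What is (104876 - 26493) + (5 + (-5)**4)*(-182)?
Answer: -36277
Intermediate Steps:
(104876 - 26493) + (5 + (-5)**4)*(-182) = 78383 + (5 + 625)*(-182) = 78383 + 630*(-182) = 78383 - 114660 = -36277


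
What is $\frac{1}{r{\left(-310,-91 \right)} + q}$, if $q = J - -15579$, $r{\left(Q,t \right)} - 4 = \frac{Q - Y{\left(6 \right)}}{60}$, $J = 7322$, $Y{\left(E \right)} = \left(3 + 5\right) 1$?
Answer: $\frac{10}{228997} \approx 4.3669 \cdot 10^{-5}$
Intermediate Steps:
$Y{\left(E \right)} = 8$ ($Y{\left(E \right)} = 8 \cdot 1 = 8$)
$r{\left(Q,t \right)} = \frac{58}{15} + \frac{Q}{60}$ ($r{\left(Q,t \right)} = 4 + \frac{Q - 8}{60} = 4 + \left(Q - 8\right) \frac{1}{60} = 4 + \left(-8 + Q\right) \frac{1}{60} = 4 + \left(- \frac{2}{15} + \frac{Q}{60}\right) = \frac{58}{15} + \frac{Q}{60}$)
$q = 22901$ ($q = 7322 - -15579 = 7322 + 15579 = 22901$)
$\frac{1}{r{\left(-310,-91 \right)} + q} = \frac{1}{\left(\frac{58}{15} + \frac{1}{60} \left(-310\right)\right) + 22901} = \frac{1}{\left(\frac{58}{15} - \frac{31}{6}\right) + 22901} = \frac{1}{- \frac{13}{10} + 22901} = \frac{1}{\frac{228997}{10}} = \frac{10}{228997}$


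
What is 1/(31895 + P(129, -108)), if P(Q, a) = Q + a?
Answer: 1/31916 ≈ 3.1332e-5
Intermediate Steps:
1/(31895 + P(129, -108)) = 1/(31895 + (129 - 108)) = 1/(31895 + 21) = 1/31916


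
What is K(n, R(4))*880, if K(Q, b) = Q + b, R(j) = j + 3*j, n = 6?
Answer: 19360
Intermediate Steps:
R(j) = 4*j
K(n, R(4))*880 = (6 + 4*4)*880 = (6 + 16)*880 = 22*880 = 19360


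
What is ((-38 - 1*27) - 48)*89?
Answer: -10057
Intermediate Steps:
((-38 - 1*27) - 48)*89 = ((-38 - 27) - 48)*89 = (-65 - 48)*89 = -113*89 = -10057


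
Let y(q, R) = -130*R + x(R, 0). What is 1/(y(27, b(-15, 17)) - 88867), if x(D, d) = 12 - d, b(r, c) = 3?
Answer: -1/89245 ≈ -1.1205e-5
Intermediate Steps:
y(q, R) = 12 - 130*R (y(q, R) = -130*R + (12 - 1*0) = -130*R + (12 + 0) = -130*R + 12 = 12 - 130*R)
1/(y(27, b(-15, 17)) - 88867) = 1/((12 - 130*3) - 88867) = 1/((12 - 390) - 88867) = 1/(-378 - 88867) = 1/(-89245) = -1/89245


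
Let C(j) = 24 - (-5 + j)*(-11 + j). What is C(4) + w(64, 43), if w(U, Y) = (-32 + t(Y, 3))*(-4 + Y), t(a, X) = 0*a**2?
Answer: -1231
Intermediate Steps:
t(a, X) = 0
w(U, Y) = 128 - 32*Y (w(U, Y) = (-32 + 0)*(-4 + Y) = -32*(-4 + Y) = 128 - 32*Y)
C(j) = 24 - (-11 + j)*(-5 + j)
C(4) + w(64, 43) = (-31 - 1*4**2 + 16*4) + (128 - 32*43) = (-31 - 1*16 + 64) + (128 - 1376) = (-31 - 16 + 64) - 1248 = 17 - 1248 = -1231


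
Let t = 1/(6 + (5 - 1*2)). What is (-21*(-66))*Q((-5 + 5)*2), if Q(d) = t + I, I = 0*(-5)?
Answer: 154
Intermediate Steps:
I = 0
t = ⅑ (t = 1/(6 + (5 - 2)) = 1/(6 + 3) = 1/9 = ⅑ ≈ 0.11111)
Q(d) = ⅑ (Q(d) = ⅑ + 0 = ⅑)
(-21*(-66))*Q((-5 + 5)*2) = -21*(-66)*(⅑) = 1386*(⅑) = 154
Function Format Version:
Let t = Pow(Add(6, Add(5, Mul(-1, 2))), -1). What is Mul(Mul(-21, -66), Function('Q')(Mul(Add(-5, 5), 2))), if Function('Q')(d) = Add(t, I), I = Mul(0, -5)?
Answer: 154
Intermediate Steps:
I = 0
t = Rational(1, 9) (t = Pow(Add(6, Add(5, -2)), -1) = Pow(Add(6, 3), -1) = Pow(9, -1) = Rational(1, 9) ≈ 0.11111)
Function('Q')(d) = Rational(1, 9) (Function('Q')(d) = Add(Rational(1, 9), 0) = Rational(1, 9))
Mul(Mul(-21, -66), Function('Q')(Mul(Add(-5, 5), 2))) = Mul(Mul(-21, -66), Rational(1, 9)) = Mul(1386, Rational(1, 9)) = 154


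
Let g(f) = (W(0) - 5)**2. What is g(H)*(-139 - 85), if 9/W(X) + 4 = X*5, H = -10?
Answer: -11774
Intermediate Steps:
W(X) = 9/(-4 + 5*X) (W(X) = 9/(-4 + X*5) = 9/(-4 + 5*X))
g(f) = 841/16 (g(f) = (9/(-4 + 5*0) - 5)**2 = (9/(-4 + 0) - 5)**2 = (9/(-4) - 5)**2 = (9*(-1/4) - 5)**2 = (-9/4 - 5)**2 = (-29/4)**2 = 841/16)
g(H)*(-139 - 85) = 841*(-139 - 85)/16 = (841/16)*(-224) = -11774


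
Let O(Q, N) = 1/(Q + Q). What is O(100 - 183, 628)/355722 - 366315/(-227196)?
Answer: 300428420947/186331807986 ≈ 1.6123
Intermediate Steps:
O(Q, N) = 1/(2*Q)
O(100 - 183, 628)/355722 - 366315/(-227196) = (1/(2*(100 - 183)))/355722 - 366315/(-227196) = ((½)/(-83))*(1/355722) - 366315*(-1/227196) = ((½)*(-1/83))*(1/355722) + 122105/75732 = -1/166*1/355722 + 122105/75732 = -1/59049852 + 122105/75732 = 300428420947/186331807986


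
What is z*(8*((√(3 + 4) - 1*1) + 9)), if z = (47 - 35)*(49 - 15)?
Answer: 26112 + 3264*√7 ≈ 34748.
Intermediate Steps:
z = 408 (z = 12*34 = 408)
z*(8*((√(3 + 4) - 1*1) + 9)) = 408*(8*((√(3 + 4) - 1*1) + 9)) = 408*(8*((√7 - 1) + 9)) = 408*(8*((-1 + √7) + 9)) = 408*(8*(8 + √7)) = 408*(64 + 8*√7) = 26112 + 3264*√7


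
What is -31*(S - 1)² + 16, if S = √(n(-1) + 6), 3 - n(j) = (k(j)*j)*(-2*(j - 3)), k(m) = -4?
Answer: 698 + 62*I*√23 ≈ 698.0 + 297.34*I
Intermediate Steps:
n(j) = 3 + 4*j*(6 - 2*j) (n(j) = 3 - (-4*j)*(-2*(j - 3)) = 3 - (-4*j)*(-2*(-3 + j)) = 3 - (-4*j)*(6 - 2*j) = 3 - (-4)*j*(6 - 2*j) = 3 + 4*j*(6 - 2*j))
S = I*√23 (S = √((3 - 8*(-1)² + 24*(-1)) + 6) = √((3 - 8*1 - 24) + 6) = √((3 - 8 - 24) + 6) = √(-29 + 6) = √(-23) = I*√23 ≈ 4.7958*I)
-31*(S - 1)² + 16 = -31*(I*√23 - 1)² + 16 = -31*(-1 + I*√23)² + 16 = 16 - 31*(-1 + I*√23)²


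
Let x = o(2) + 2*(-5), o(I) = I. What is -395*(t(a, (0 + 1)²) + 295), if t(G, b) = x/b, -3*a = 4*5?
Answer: -113365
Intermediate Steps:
x = -8 (x = 2 + 2*(-5) = 2 - 10 = -8)
a = -20/3 (a = -4*5/3 = -⅓*20 = -20/3 ≈ -6.6667)
t(G, b) = -8/b
-395*(t(a, (0 + 1)²) + 295) = -395*(-8/(0 + 1)² + 295) = -395*(-8/(1²) + 295) = -395*(-8/1 + 295) = -395*(-8*1 + 295) = -395*(-8 + 295) = -395*287 = -113365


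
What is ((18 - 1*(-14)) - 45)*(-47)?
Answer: 611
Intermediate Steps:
((18 - 1*(-14)) - 45)*(-47) = ((18 + 14) - 45)*(-47) = (32 - 45)*(-47) = -13*(-47) = 611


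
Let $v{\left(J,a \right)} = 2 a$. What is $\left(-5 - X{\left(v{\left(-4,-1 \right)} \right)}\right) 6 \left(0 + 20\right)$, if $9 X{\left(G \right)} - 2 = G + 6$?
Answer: $-680$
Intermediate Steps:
$X{\left(G \right)} = \frac{8}{9} + \frac{G}{9}$ ($X{\left(G \right)} = \frac{2}{9} + \frac{G + 6}{9} = \frac{2}{9} + \frac{6 + G}{9} = \frac{2}{9} + \left(\frac{2}{3} + \frac{G}{9}\right) = \frac{8}{9} + \frac{G}{9}$)
$\left(-5 - X{\left(v{\left(-4,-1 \right)} \right)}\right) 6 \left(0 + 20\right) = \left(-5 - \left(\frac{8}{9} + \frac{2 \left(-1\right)}{9}\right)\right) 6 \left(0 + 20\right) = \left(-5 - \left(\frac{8}{9} + \frac{1}{9} \left(-2\right)\right)\right) 6 \cdot 20 = \left(-5 - \left(\frac{8}{9} - \frac{2}{9}\right)\right) 6 \cdot 20 = \left(-5 - \frac{2}{3}\right) 6 \cdot 20 = \left(- \frac{17}{3}\right) 6 \cdot 20 = \left(-34\right) 20 = -680$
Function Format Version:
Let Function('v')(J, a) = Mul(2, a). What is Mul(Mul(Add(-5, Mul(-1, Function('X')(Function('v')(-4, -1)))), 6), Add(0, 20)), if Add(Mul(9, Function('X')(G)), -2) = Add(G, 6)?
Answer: -680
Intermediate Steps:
Function('X')(G) = Add(Rational(8, 9), Mul(Rational(1, 9), G)) (Function('X')(G) = Add(Rational(2, 9), Mul(Rational(1, 9), Add(G, 6))) = Add(Rational(2, 9), Mul(Rational(1, 9), Add(6, G))) = Add(Rational(2, 9), Add(Rational(2, 3), Mul(Rational(1, 9), G))) = Add(Rational(8, 9), Mul(Rational(1, 9), G)))
Mul(Mul(Add(-5, Mul(-1, Function('X')(Function('v')(-4, -1)))), 6), Add(0, 20)) = Mul(Mul(Add(-5, Mul(-1, Add(Rational(8, 9), Mul(Rational(1, 9), Mul(2, -1))))), 6), Add(0, 20)) = Mul(Mul(Add(-5, Mul(-1, Add(Rational(8, 9), Mul(Rational(1, 9), -2)))), 6), 20) = Mul(Mul(Add(-5, Mul(-1, Add(Rational(8, 9), Rational(-2, 9)))), 6), 20) = Mul(Mul(Add(-5, Mul(-1, Rational(2, 3))), 6), 20) = Mul(Mul(Add(-5, Rational(-2, 3)), 6), 20) = Mul(Mul(Rational(-17, 3), 6), 20) = Mul(-34, 20) = -680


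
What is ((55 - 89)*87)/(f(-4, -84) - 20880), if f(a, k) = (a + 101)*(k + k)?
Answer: 493/6196 ≈ 0.079567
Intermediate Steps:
f(a, k) = 2*k*(101 + a) (f(a, k) = (101 + a)*(2*k) = 2*k*(101 + a))
((55 - 89)*87)/(f(-4, -84) - 20880) = ((55 - 89)*87)/(2*(-84)*(101 - 4) - 20880) = (-34*87)/(2*(-84)*97 - 20880) = -2958/(-16296 - 20880) = -2958/(-37176) = -2958*(-1/37176) = 493/6196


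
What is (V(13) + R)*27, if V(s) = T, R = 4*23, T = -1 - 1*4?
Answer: 2349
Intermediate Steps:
T = -5 (T = -1 - 4 = -5)
R = 92
V(s) = -5
(V(13) + R)*27 = (-5 + 92)*27 = 87*27 = 2349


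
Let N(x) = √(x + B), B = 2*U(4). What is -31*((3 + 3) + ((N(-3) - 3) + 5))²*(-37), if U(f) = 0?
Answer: 69967 + 18352*I*√3 ≈ 69967.0 + 31787.0*I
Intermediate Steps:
B = 0 (B = 2*0 = 0)
N(x) = √x (N(x) = √(x + 0) = √x)
-31*((3 + 3) + ((N(-3) - 3) + 5))²*(-37) = -31*((3 + 3) + ((√(-3) - 3) + 5))²*(-37) = -31*(6 + ((I*√3 - 3) + 5))²*(-37) = -31*(6 + ((-3 + I*√3) + 5))²*(-37) = -31*(6 + (2 + I*√3))²*(-37) = -31*(8 + I*√3)²*(-37) = 1147*(8 + I*√3)²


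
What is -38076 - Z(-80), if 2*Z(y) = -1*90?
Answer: -38031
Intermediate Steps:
Z(y) = -45 (Z(y) = (-1*90)/2 = (½)*(-90) = -45)
-38076 - Z(-80) = -38076 - 1*(-45) = -38076 + 45 = -38031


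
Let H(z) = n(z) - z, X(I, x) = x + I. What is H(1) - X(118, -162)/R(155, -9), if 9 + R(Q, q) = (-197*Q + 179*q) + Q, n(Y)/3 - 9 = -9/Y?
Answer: -8011/8000 ≈ -1.0014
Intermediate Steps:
n(Y) = 27 - 27/Y (n(Y) = 27 + 3*(-9/Y) = 27 - 27/Y)
R(Q, q) = -9 - 196*Q + 179*q (R(Q, q) = -9 + ((-197*Q + 179*q) + Q) = -9 + (-196*Q + 179*q) = -9 - 196*Q + 179*q)
X(I, x) = I + x
H(z) = 27 - z - 27/z (H(z) = (27 - 27/z) - z = 27 - z - 27/z)
H(1) - X(118, -162)/R(155, -9) = (27 - 1*1 - 27/1) - (118 - 162)/(-9 - 196*155 + 179*(-9)) = (27 - 1 - 27*1) - (-44)/(-9 - 30380 - 1611) = (27 - 1 - 27) - (-44)/(-32000) = -1 - (-44)*(-1)/32000 = -1 - 1*11/8000 = -1 - 11/8000 = -8011/8000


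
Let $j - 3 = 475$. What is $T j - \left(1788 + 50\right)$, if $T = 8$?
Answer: $1986$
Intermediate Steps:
$j = 478$ ($j = 3 + 475 = 478$)
$T j - \left(1788 + 50\right) = 8 \cdot 478 - \left(1788 + 50\right) = 3824 - 1838 = 1986$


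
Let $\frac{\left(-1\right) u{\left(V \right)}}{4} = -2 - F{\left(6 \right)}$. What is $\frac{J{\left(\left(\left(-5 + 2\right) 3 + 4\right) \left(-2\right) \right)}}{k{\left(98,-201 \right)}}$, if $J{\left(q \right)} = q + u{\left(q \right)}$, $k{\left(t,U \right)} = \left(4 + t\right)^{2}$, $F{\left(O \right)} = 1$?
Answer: $\frac{11}{5202} \approx 0.0021146$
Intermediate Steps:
$u{\left(V \right)} = 12$ ($u{\left(V \right)} = - 4 \left(-2 - 1\right) = \left(-4\right) \left(-3\right) = 12$)
$J{\left(q \right)} = 12 + q$ ($J{\left(q \right)} = q + 12 = 12 + q$)
$\frac{J{\left(\left(\left(-5 + 2\right) 3 + 4\right) \left(-2\right) \right)}}{k{\left(98,-201 \right)}} = \frac{12 + \left(\left(-5 + 2\right) 3 + 4\right) \left(-2\right)}{\left(4 + 98\right)^{2}} = \frac{12 + \left(\left(-3\right) 3 + 4\right) \left(-2\right)}{102^{2}} = \frac{12 + \left(-9 + 4\right) \left(-2\right)}{10404} = \left(12 - -10\right) \frac{1}{10404} = \left(12 + 10\right) \frac{1}{10404} = 22 \cdot \frac{1}{10404} = \frac{11}{5202}$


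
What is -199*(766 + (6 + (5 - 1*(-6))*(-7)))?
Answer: -138305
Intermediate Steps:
-199*(766 + (6 + (5 - 1*(-6))*(-7))) = -199*(766 + (6 + (5 + 6)*(-7))) = -199*(766 + (6 + 11*(-7))) = -199*(766 + (6 - 77)) = -199*(766 - 71) = -199*695 = -138305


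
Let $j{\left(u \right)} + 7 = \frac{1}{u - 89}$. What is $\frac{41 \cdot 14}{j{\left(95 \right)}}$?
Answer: $-84$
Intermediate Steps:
$j{\left(u \right)} = -7 + \frac{1}{-89 + u}$ ($j{\left(u \right)} = -7 + \frac{1}{u - 89} = -7 + \frac{1}{-89 + u}$)
$\frac{41 \cdot 14}{j{\left(95 \right)}} = \frac{41 \cdot 14}{\frac{1}{-89 + 95} \left(624 - 665\right)} = \frac{574}{\frac{1}{6} \left(624 - 665\right)} = \frac{574}{\frac{1}{6} \left(-41\right)} = \frac{574}{- \frac{41}{6}} = 574 \left(- \frac{6}{41}\right) = -84$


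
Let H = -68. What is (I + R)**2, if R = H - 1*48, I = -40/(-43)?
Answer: 24482704/1849 ≈ 13241.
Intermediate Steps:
I = 40/43 (I = -40*(-1/43) = 40/43 ≈ 0.93023)
R = -116 (R = -68 - 1*48 = -68 - 48 = -116)
(I + R)**2 = (40/43 - 116)**2 = (-4948/43)**2 = 24482704/1849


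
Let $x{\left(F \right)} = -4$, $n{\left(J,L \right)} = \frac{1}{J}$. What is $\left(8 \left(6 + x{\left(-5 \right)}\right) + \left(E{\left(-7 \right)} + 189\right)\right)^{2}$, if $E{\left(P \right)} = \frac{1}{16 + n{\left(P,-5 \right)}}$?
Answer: $\frac{518108644}{12321} \approx 42051.0$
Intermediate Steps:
$E{\left(P \right)} = \frac{1}{16 + \frac{1}{P}}$
$\left(8 \left(6 + x{\left(-5 \right)}\right) + \left(E{\left(-7 \right)} + 189\right)\right)^{2} = \left(8 \left(6 - 4\right) + \left(- \frac{7}{1 + 16 \left(-7\right)} + 189\right)\right)^{2} = \left(8 \cdot 2 + \left(- \frac{7}{1 - 112} + 189\right)\right)^{2} = \left(16 + \left(- \frac{7}{-111} + 189\right)\right)^{2} = \left(16 + \left(\left(-7\right) \left(- \frac{1}{111}\right) + 189\right)\right)^{2} = \left(16 + \left(\frac{7}{111} + 189\right)\right)^{2} = \left(16 + \frac{20986}{111}\right)^{2} = \left(\frac{22762}{111}\right)^{2} = \frac{518108644}{12321}$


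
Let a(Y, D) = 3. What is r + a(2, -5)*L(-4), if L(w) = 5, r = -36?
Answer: -21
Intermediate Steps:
r + a(2, -5)*L(-4) = -36 + 3*5 = -36 + 15 = -21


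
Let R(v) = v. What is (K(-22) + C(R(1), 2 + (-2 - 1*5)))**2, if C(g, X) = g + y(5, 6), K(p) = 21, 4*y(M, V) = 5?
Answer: 8649/16 ≈ 540.56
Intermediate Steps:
y(M, V) = 5/4 (y(M, V) = (1/4)*5 = 5/4)
C(g, X) = 5/4 + g (C(g, X) = g + 5/4 = 5/4 + g)
(K(-22) + C(R(1), 2 + (-2 - 1*5)))**2 = (21 + (5/4 + 1))**2 = (21 + 9/4)**2 = (93/4)**2 = 8649/16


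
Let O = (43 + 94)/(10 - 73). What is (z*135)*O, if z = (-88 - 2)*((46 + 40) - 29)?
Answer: 10542150/7 ≈ 1.5060e+6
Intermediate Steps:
O = -137/63 (O = 137/(-63) = 137*(-1/63) = -137/63 ≈ -2.1746)
z = -5130 (z = -90*(86 - 29) = -90*57 = -5130)
(z*135)*O = -5130*135*(-137/63) = -692550*(-137/63) = 10542150/7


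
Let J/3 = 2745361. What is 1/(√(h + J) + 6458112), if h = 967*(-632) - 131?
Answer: 807264/5213400372467 - √1906202/20853601489868 ≈ 1.5478e-7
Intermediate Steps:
J = 8236083 (J = 3*2745361 = 8236083)
h = -611275 (h = -611144 - 131 = -611275)
1/(√(h + J) + 6458112) = 1/(√(-611275 + 8236083) + 6458112) = 1/(√7624808 + 6458112) = 1/(2*√1906202 + 6458112) = 1/(6458112 + 2*√1906202)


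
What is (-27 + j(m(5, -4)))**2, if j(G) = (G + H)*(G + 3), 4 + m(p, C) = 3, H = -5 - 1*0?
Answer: 1521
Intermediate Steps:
H = -5 (H = -5 + 0 = -5)
m(p, C) = -1 (m(p, C) = -4 + 3 = -1)
j(G) = (-5 + G)*(3 + G) (j(G) = (G - 5)*(G + 3) = (-5 + G)*(3 + G))
(-27 + j(m(5, -4)))**2 = (-27 + (-15 + (-1)**2 - 2*(-1)))**2 = (-27 + (-15 + 1 + 2))**2 = (-27 - 12)**2 = (-39)**2 = 1521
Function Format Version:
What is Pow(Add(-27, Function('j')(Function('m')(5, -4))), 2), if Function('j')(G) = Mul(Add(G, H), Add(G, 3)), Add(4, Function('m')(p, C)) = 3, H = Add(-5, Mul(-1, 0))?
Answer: 1521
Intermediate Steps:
H = -5 (H = Add(-5, 0) = -5)
Function('m')(p, C) = -1 (Function('m')(p, C) = Add(-4, 3) = -1)
Function('j')(G) = Mul(Add(-5, G), Add(3, G)) (Function('j')(G) = Mul(Add(G, -5), Add(G, 3)) = Mul(Add(-5, G), Add(3, G)))
Pow(Add(-27, Function('j')(Function('m')(5, -4))), 2) = Pow(Add(-27, Add(-15, Pow(-1, 2), Mul(-2, -1))), 2) = Pow(Add(-27, Add(-15, 1, 2)), 2) = Pow(Add(-27, -12), 2) = Pow(-39, 2) = 1521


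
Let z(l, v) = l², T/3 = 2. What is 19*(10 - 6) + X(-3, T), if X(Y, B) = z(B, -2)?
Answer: 112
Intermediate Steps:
T = 6 (T = 3*2 = 6)
X(Y, B) = B²
19*(10 - 6) + X(-3, T) = 19*(10 - 6) + 6² = 19*4 + 36 = 76 + 36 = 112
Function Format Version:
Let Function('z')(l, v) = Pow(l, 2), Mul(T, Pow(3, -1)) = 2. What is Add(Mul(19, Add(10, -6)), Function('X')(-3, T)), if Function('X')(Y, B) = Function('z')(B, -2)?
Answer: 112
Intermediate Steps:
T = 6 (T = Mul(3, 2) = 6)
Function('X')(Y, B) = Pow(B, 2)
Add(Mul(19, Add(10, -6)), Function('X')(-3, T)) = Add(Mul(19, Add(10, -6)), Pow(6, 2)) = Add(Mul(19, 4), 36) = Add(76, 36) = 112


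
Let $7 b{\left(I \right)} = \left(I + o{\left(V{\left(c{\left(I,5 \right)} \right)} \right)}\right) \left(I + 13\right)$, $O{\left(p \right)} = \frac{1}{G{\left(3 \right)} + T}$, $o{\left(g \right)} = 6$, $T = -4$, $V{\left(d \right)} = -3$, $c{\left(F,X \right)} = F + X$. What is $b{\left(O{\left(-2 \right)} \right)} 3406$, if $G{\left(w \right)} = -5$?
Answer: $\frac{20940088}{567} \approx 36931.0$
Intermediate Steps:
$O{\left(p \right)} = - \frac{1}{9}$ ($O{\left(p \right)} = \frac{1}{-5 - 4} = \frac{1}{-9} = - \frac{1}{9}$)
$b{\left(I \right)} = \frac{\left(6 + I\right) \left(13 + I\right)}{7}$ ($b{\left(I \right)} = \frac{\left(I + 6\right) \left(I + 13\right)}{7} = \frac{\left(6 + I\right) \left(13 + I\right)}{7}$)
$b{\left(O{\left(-2 \right)} \right)} 3406 = \left(\frac{78}{7} + \frac{\left(- \frac{1}{9}\right)^{2}}{7} + \frac{19}{7} \left(- \frac{1}{9}\right)\right) 3406 = \left(\frac{78}{7} + \frac{1}{7} \cdot \frac{1}{81} - \frac{19}{63}\right) 3406 = \left(\frac{78}{7} + \frac{1}{567} - \frac{19}{63}\right) 3406 = \frac{6148}{567} \cdot 3406 = \frac{20940088}{567}$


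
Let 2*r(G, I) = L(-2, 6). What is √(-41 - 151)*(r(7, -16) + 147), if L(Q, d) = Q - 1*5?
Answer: 1148*I*√3 ≈ 1988.4*I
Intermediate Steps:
L(Q, d) = -5 + Q (L(Q, d) = Q - 5 = -5 + Q)
r(G, I) = -7/2 (r(G, I) = (-5 - 2)/2 = (½)*(-7) = -7/2)
√(-41 - 151)*(r(7, -16) + 147) = √(-41 - 151)*(-7/2 + 147) = √(-192)*(287/2) = (8*I*√3)*(287/2) = 1148*I*√3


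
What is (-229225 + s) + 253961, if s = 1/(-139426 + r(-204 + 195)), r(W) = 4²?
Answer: 3448445759/139410 ≈ 24736.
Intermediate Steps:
r(W) = 16
s = -1/139410 (s = 1/(-139426 + 16) = 1/(-139410) = -1/139410 ≈ -7.1731e-6)
(-229225 + s) + 253961 = (-229225 - 1/139410) + 253961 = -31956257251/139410 + 253961 = 3448445759/139410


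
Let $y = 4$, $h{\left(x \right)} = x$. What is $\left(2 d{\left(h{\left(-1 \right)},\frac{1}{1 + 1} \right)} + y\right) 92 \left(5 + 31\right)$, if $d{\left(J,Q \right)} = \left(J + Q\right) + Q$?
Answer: $13248$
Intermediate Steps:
$d{\left(J,Q \right)} = J + 2 Q$
$\left(2 d{\left(h{\left(-1 \right)},\frac{1}{1 + 1} \right)} + y\right) 92 \left(5 + 31\right) = \left(2 \left(-1 + \frac{2}{1 + 1}\right) + 4\right) 92 \left(5 + 31\right) = \left(2 \left(-1 + \frac{2}{2}\right) + 4\right) 92 \cdot 36 = \left(2 \left(-1 + 2 \cdot \frac{1}{2}\right) + 4\right) 92 \cdot 36 = \left(2 \left(-1 + 1\right) + 4\right) 92 \cdot 36 = \left(2 \cdot 0 + 4\right) 92 \cdot 36 = \left(0 + 4\right) 92 \cdot 36 = 4 \cdot 92 \cdot 36 = 368 \cdot 36 = 13248$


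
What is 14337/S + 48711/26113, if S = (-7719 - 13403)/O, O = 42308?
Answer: -134223120417/4674227 ≈ -28716.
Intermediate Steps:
S = -10561/21154 (S = (-7719 - 13403)/42308 = -21122*1/42308 = -10561/21154 ≈ -0.49924)
14337/S + 48711/26113 = 14337/(-10561/21154) + 48711/26113 = 14337*(-21154/10561) + 48711*(1/26113) = -5140422/179 + 48711/26113 = -134223120417/4674227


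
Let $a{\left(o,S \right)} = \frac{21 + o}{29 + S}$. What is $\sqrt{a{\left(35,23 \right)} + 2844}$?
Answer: $\frac{\sqrt{480818}}{13} \approx 53.339$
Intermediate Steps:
$a{\left(o,S \right)} = \frac{21 + o}{29 + S}$
$\sqrt{a{\left(35,23 \right)} + 2844} = \sqrt{\frac{21 + 35}{29 + 23} + 2844} = \sqrt{\frac{1}{52} \cdot 56 + 2844} = \sqrt{\frac{14}{13} + 2844} = \sqrt{\frac{36986}{13}} = \frac{\sqrt{480818}}{13}$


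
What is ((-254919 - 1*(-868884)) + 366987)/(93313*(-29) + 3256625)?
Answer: 81746/45879 ≈ 1.7818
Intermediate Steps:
((-254919 - 1*(-868884)) + 366987)/(93313*(-29) + 3256625) = ((-254919 + 868884) + 366987)/(-2706077 + 3256625) = (613965 + 366987)/550548 = 980952*(1/550548) = 81746/45879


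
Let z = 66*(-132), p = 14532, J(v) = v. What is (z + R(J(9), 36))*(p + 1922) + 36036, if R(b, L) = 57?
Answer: -142373334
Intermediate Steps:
z = -8712
(z + R(J(9), 36))*(p + 1922) + 36036 = (-8712 + 57)*(14532 + 1922) + 36036 = -8655*16454 + 36036 = -142409370 + 36036 = -142373334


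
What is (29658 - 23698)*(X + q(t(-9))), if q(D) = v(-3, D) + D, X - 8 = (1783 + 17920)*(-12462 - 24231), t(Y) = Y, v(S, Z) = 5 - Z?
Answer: -4308854509360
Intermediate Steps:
X = -722962171 (X = 8 + (1783 + 17920)*(-12462 - 24231) = 8 + 19703*(-36693) = 8 - 722962179 = -722962171)
q(D) = 5 (q(D) = (5 - D) + D = 5)
(29658 - 23698)*(X + q(t(-9))) = (29658 - 23698)*(-722962171 + 5) = 5960*(-722962166) = -4308854509360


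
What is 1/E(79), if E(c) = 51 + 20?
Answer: 1/71 ≈ 0.014085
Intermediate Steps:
E(c) = 71
1/E(79) = 1/71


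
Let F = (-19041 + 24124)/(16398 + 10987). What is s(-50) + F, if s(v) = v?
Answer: -1364167/27385 ≈ -49.814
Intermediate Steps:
F = 5083/27385 ≈ 0.18561
s(-50) + F = -50 + 5083/27385 = -1364167/27385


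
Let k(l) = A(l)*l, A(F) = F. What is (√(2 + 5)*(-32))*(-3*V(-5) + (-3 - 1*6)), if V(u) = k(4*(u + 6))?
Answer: 1824*√7 ≈ 4825.9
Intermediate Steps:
k(l) = l² (k(l) = l*l = l²)
V(u) = (24 + 4*u)² (V(u) = (4*(u + 6))² = (4*(6 + u))² = (24 + 4*u)²)
(√(2 + 5)*(-32))*(-3*V(-5) + (-3 - 1*6)) = (√(2 + 5)*(-32))*(-48*(6 - 5)² + (-3 - 1*6)) = (√7*(-32))*(-48*1² + (-3 - 6)) = (-32*√7)*(-48 - 9) = -32*√7*(-57) = 1824*√7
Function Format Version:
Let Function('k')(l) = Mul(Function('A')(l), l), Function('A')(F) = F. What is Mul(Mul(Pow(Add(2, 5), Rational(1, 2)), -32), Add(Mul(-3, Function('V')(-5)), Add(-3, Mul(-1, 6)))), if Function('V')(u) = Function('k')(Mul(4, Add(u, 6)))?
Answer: Mul(1824, Pow(7, Rational(1, 2))) ≈ 4825.9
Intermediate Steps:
Function('k')(l) = Pow(l, 2) (Function('k')(l) = Mul(l, l) = Pow(l, 2))
Function('V')(u) = Pow(Add(24, Mul(4, u)), 2) (Function('V')(u) = Pow(Mul(4, Add(u, 6)), 2) = Pow(Mul(4, Add(6, u)), 2) = Pow(Add(24, Mul(4, u)), 2))
Mul(Mul(Pow(Add(2, 5), Rational(1, 2)), -32), Add(Mul(-3, Function('V')(-5)), Add(-3, Mul(-1, 6)))) = Mul(Mul(Pow(Add(2, 5), Rational(1, 2)), -32), Add(Mul(-3, Mul(16, Pow(Add(6, -5), 2))), Add(-3, Mul(-1, 6)))) = Mul(Mul(Pow(7, Rational(1, 2)), -32), Add(Mul(-3, Mul(16, Pow(1, 2))), Add(-3, -6))) = Mul(Mul(-32, Pow(7, Rational(1, 2))), Add(Mul(-3, Mul(16, 1)), -9)) = Mul(Mul(-32, Pow(7, Rational(1, 2))), Add(Mul(-3, 16), -9)) = Mul(Mul(-32, Pow(7, Rational(1, 2))), Add(-48, -9)) = Mul(Mul(-32, Pow(7, Rational(1, 2))), -57) = Mul(1824, Pow(7, Rational(1, 2)))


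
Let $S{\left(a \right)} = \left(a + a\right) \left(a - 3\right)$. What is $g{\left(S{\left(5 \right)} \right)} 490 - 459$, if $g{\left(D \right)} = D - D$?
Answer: $-459$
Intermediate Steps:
$S{\left(a \right)} = 2 a \left(-3 + a\right)$
$g{\left(D \right)} = 0$
$g{\left(S{\left(5 \right)} \right)} 490 - 459 = 0 \cdot 490 - 459 = 0 - 459 = -459$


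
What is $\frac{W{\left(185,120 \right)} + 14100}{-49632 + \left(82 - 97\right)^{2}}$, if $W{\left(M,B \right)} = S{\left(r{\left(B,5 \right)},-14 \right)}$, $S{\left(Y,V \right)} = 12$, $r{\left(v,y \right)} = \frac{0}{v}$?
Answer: $- \frac{4704}{16469} \approx -0.28563$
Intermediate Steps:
$r{\left(v,y \right)} = 0$
$W{\left(M,B \right)} = 12$
$\frac{W{\left(185,120 \right)} + 14100}{-49632 + \left(82 - 97\right)^{2}} = \frac{12 + 14100}{-49632 + \left(82 - 97\right)^{2}} = \frac{14112}{-49632 + \left(-15\right)^{2}} = \frac{14112}{-49632 + 225} = \frac{14112}{-49407} = 14112 \left(- \frac{1}{49407}\right) = - \frac{4704}{16469}$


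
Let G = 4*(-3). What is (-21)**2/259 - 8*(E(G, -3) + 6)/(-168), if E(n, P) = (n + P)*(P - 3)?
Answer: 1625/259 ≈ 6.2741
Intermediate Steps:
G = -12
E(n, P) = (-3 + P)*(P + n) (E(n, P) = (P + n)*(-3 + P) = (-3 + P)*(P + n))
(-21)**2/259 - 8*(E(G, -3) + 6)/(-168) = (-21)**2/259 - 8*(((-3)**2 - 3*(-3) - 3*(-12) - 3*(-12)) + 6)/(-168) = 441*(1/259) - 8*((9 + 9 + 36 + 36) + 6)*(-1/168) = 63/37 - 8*(90 + 6)*(-1/168) = 63/37 - 8*96*(-1/168) = 63/37 - 768*(-1/168) = 63/37 + 32/7 = 1625/259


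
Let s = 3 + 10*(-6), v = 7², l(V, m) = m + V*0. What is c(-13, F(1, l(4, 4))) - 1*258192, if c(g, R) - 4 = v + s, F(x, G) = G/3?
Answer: -258196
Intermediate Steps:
l(V, m) = m (l(V, m) = m + 0 = m)
F(x, G) = G/3 (F(x, G) = G*(⅓) = G/3)
v = 49
s = -57 (s = 3 - 60 = -57)
c(g, R) = -4 (c(g, R) = 4 + (49 - 57) = 4 - 8 = -4)
c(-13, F(1, l(4, 4))) - 1*258192 = -4 - 1*258192 = -4 - 258192 = -258196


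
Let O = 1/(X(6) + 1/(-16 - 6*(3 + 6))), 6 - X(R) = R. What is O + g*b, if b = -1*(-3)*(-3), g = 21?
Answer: -259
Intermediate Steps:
X(R) = 6 - R
b = -9 (b = 3*(-3) = -9)
O = -70 (O = 1/((6 - 1*6) + 1/(-16 - 6*(3 + 6))) = 1/((6 - 6) + 1/(-16 - 6*9)) = 1/(0 + 1/(-16 - 54)) = 1/(0 + 1/(-70)) = 1/(0 - 1/70) = 1/(-1/70) = -70)
O + g*b = -70 + 21*(-9) = -70 - 189 = -259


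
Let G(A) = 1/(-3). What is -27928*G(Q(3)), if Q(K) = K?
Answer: 27928/3 ≈ 9309.3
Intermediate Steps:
G(A) = -⅓
-27928*G(Q(3)) = -27928*(-⅓) = 27928/3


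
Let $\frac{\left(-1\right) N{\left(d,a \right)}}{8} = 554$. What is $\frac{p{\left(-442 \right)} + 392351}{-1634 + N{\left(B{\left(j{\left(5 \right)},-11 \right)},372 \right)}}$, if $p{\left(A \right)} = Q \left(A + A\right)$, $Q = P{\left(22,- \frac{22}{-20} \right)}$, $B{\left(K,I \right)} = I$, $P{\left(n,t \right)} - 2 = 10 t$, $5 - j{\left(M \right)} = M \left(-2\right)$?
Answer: $- \frac{126953}{2022} \approx -62.786$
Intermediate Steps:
$j{\left(M \right)} = 5 + 2 M$ ($j{\left(M \right)} = 5 - M \left(-2\right) = 5 - - 2 M = 5 + 2 M$)
$P{\left(n,t \right)} = 2 + 10 t$
$Q = 13$ ($Q = 2 + 10 \left(- \frac{22}{-20}\right) = 2 + 10 \left(\left(-22\right) \left(- \frac{1}{20}\right)\right) = 2 + 10 \cdot \frac{11}{10} = 2 + 11 = 13$)
$N{\left(d,a \right)} = -4432$ ($N{\left(d,a \right)} = \left(-8\right) 554 = -4432$)
$p{\left(A \right)} = 26 A$ ($p{\left(A \right)} = 13 \left(A + A\right) = 13 \cdot 2 A = 26 A$)
$\frac{p{\left(-442 \right)} + 392351}{-1634 + N{\left(B{\left(j{\left(5 \right)},-11 \right)},372 \right)}} = \frac{26 \left(-442\right) + 392351}{-1634 - 4432} = \frac{-11492 + 392351}{-6066} = 380859 \left(- \frac{1}{6066}\right) = - \frac{126953}{2022}$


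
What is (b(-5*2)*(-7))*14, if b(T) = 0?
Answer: 0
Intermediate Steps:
(b(-5*2)*(-7))*14 = (0*(-7))*14 = 0*14 = 0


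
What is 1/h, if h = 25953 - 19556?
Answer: 1/6397 ≈ 0.00015632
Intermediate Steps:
h = 6397
1/h = 1/6397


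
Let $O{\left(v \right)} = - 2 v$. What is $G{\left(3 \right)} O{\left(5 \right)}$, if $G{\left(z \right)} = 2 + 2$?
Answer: $-40$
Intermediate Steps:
$G{\left(z \right)} = 4$
$G{\left(3 \right)} O{\left(5 \right)} = 4 \left(\left(-2\right) 5\right) = 4 \left(-10\right) = -40$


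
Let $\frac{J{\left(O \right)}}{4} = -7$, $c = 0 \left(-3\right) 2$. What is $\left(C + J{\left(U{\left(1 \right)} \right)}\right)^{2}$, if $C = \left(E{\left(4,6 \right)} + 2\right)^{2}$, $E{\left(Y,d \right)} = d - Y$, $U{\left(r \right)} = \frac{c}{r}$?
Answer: $144$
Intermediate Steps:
$c = 0$ ($c = 0 \cdot 2 = 0$)
$U{\left(r \right)} = 0$ ($U{\left(r \right)} = \frac{0}{r} = 0$)
$J{\left(O \right)} = -28$ ($J{\left(O \right)} = 4 \left(-7\right) = -28$)
$C = 16$ ($C = \left(\left(6 - 4\right) + 2\right)^{2} = \left(2 + 2\right)^{2} = 4^{2} = 16$)
$\left(C + J{\left(U{\left(1 \right)} \right)}\right)^{2} = \left(16 - 28\right)^{2} = \left(-12\right)^{2} = 144$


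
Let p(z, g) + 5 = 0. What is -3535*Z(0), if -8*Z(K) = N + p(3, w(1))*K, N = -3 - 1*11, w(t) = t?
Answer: -24745/4 ≈ -6186.3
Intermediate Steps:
p(z, g) = -5 (p(z, g) = -5 + 0 = -5)
N = -14 (N = -3 - 11 = -14)
Z(K) = 7/4 + 5*K/8 (Z(K) = -(-14 - 5*K)/8 = 7/4 + 5*K/8)
-3535*Z(0) = -3535*(7/4 + (5/8)*0) = -3535*(7/4 + 0) = -3535*7/4 = -24745/4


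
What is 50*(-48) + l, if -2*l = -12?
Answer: -2394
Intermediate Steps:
l = 6 (l = -½*(-12) = 6)
50*(-48) + l = 50*(-48) + 6 = -2400 + 6 = -2394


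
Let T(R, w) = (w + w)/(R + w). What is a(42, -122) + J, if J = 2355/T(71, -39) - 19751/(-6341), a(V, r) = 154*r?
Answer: -1628137401/82433 ≈ -19751.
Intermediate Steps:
T(R, w) = 2*w/(R + w) (T(R, w) = (2*w)/(R + w) = 2*w/(R + w))
J = -79386197/82433 (J = 2355/((2*(-39)/(71 - 39))) - 19751/(-6341) = 2355/((2*(-39)/32)) - 19751*(-1/6341) = 2355/((2*(-39)*(1/32))) + 19751/6341 = 2355/(-39/16) + 19751/6341 = 2355*(-16/39) + 19751/6341 = -12560/13 + 19751/6341 = -79386197/82433 ≈ -963.04)
a(42, -122) + J = 154*(-122) - 79386197/82433 = -18788 - 79386197/82433 = -1628137401/82433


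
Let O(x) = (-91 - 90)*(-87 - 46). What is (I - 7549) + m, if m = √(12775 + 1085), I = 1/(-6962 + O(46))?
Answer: -129170938/17111 + 6*√385 ≈ -7431.3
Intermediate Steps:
O(x) = 24073 (O(x) = -181*(-133) = 24073)
I = 1/17111 (I = 1/(-6962 + 24073) = 1/17111 ≈ 5.8442e-5)
m = 6*√385 (m = √13860 = 6*√385 ≈ 117.73)
(I - 7549) + m = (1/17111 - 7549) + 6*√385 = -129170938/17111 + 6*√385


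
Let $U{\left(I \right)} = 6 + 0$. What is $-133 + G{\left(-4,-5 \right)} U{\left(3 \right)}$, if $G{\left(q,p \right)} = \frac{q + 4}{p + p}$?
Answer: $-133$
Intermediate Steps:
$G{\left(q,p \right)} = \frac{4 + q}{2 p}$
$U{\left(I \right)} = 6$
$-133 + G{\left(-4,-5 \right)} U{\left(3 \right)} = -133 + \frac{4 - 4}{2 \left(-5\right)} 6 = -133 + \frac{1}{2} \left(- \frac{1}{5}\right) 0 \cdot 6 = -133 + 0 \cdot 6 = -133 + 0 = -133$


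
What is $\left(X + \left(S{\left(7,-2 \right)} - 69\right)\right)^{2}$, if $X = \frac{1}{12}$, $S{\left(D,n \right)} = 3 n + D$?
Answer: $\frac{664225}{144} \approx 4612.7$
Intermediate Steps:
$S{\left(D,n \right)} = D + 3 n$
$X = \frac{1}{12} \approx 0.083333$
$\left(X + \left(S{\left(7,-2 \right)} - 69\right)\right)^{2} = \left(\frac{1}{12} + \left(\left(7 + 3 \left(-2\right)\right) - 69\right)\right)^{2} = \left(\frac{1}{12} + \left(\left(7 - 6\right) - 69\right)\right)^{2} = \left(\frac{1}{12} + \left(1 - 69\right)\right)^{2} = \left(\frac{1}{12} - 68\right)^{2} = \left(- \frac{815}{12}\right)^{2} = \frac{664225}{144}$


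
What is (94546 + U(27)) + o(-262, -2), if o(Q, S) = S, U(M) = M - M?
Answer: 94544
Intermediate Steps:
U(M) = 0
(94546 + U(27)) + o(-262, -2) = (94546 + 0) - 2 = 94546 - 2 = 94544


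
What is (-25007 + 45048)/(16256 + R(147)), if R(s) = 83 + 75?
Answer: 20041/16414 ≈ 1.2210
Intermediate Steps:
R(s) = 158
(-25007 + 45048)/(16256 + R(147)) = (-25007 + 45048)/(16256 + 158) = 20041/16414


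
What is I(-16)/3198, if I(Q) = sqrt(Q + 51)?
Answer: sqrt(35)/3198 ≈ 0.0018499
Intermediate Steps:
I(Q) = sqrt(51 + Q)
I(-16)/3198 = sqrt(51 - 16)/3198 = sqrt(35)*(1/3198) = sqrt(35)/3198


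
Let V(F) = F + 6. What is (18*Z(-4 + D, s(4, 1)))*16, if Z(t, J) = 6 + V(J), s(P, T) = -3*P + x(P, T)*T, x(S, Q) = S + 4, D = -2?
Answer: 2304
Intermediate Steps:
V(F) = 6 + F
x(S, Q) = 4 + S
s(P, T) = -3*P + T*(4 + P) (s(P, T) = -3*P + (4 + P)*T = -3*P + T*(4 + P))
Z(t, J) = 12 + J (Z(t, J) = 6 + (6 + J) = 12 + J)
(18*Z(-4 + D, s(4, 1)))*16 = (18*(12 + (-3*4 + 1*(4 + 4))))*16 = (18*(12 + (-12 + 1*8)))*16 = (18*(12 + (-12 + 8)))*16 = (18*(12 - 4))*16 = (18*8)*16 = 144*16 = 2304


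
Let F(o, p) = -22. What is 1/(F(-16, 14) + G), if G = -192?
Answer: -1/214 ≈ -0.0046729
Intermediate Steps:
1/(F(-16, 14) + G) = 1/(-22 - 192) = 1/(-214) = -1/214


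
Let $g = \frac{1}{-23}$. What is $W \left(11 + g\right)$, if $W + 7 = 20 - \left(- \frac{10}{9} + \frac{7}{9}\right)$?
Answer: $\frac{3360}{23} \approx 146.09$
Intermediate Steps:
$g = - \frac{1}{23} \approx -0.043478$
$W = \frac{40}{3}$ ($W = -7 + \left(20 - \left(- \frac{10}{9} + \frac{7}{9}\right)\right) = -7 + \left(20 - - \frac{1}{3}\right) = -7 + \left(20 + \frac{1}{3}\right) = -7 + \frac{61}{3} = \frac{40}{3} \approx 13.333$)
$W \left(11 + g\right) = \frac{40 \left(11 - \frac{1}{23}\right)}{3} = \frac{40}{3} \cdot \frac{252}{23} = \frac{3360}{23}$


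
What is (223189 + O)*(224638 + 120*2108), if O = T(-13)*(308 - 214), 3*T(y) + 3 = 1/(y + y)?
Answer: 4155416859484/39 ≈ 1.0655e+11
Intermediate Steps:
T(y) = -1 + 1/(6*y) (T(y) = -1 + 1/(3*(y + y)) = -1 + 1/(3*((2*y))) = -1 + (1/(2*y))/3 = -1 + 1/(6*y))
O = -3713/39 (O = ((⅙ - 1*(-13))/(-13))*(308 - 214) = -(⅙ + 13)/13*94 = -1/13*79/6*94 = -79/78*94 = -3713/39 ≈ -95.205)
(223189 + O)*(224638 + 120*2108) = (223189 - 3713/39)*(224638 + 120*2108) = 8700658*(224638 + 252960)/39 = (8700658/39)*477598 = 4155416859484/39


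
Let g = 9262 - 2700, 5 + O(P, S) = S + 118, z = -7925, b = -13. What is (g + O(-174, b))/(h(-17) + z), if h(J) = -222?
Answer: -6662/8147 ≈ -0.81772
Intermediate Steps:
O(P, S) = 113 + S (O(P, S) = -5 + (S + 118) = -5 + (118 + S) = 113 + S)
g = 6562
(g + O(-174, b))/(h(-17) + z) = (6562 + (113 - 13))/(-222 - 7925) = (6562 + 100)/(-8147) = 6662*(-1/8147) = -6662/8147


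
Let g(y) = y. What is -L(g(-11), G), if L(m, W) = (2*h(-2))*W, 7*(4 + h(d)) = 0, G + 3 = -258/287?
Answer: -8952/287 ≈ -31.192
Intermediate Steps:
G = -1119/287 (G = -3 - 258/287 = -1119/287 ≈ -3.8990)
h(d) = -4 (h(d) = -4 + (⅐)*0 = -4 + 0 = -4)
L(m, W) = -8*W (L(m, W) = (2*(-4))*W = -8*W)
-L(g(-11), G) = -(-8)*(-1119)/287 = -1*8952/287 = -8952/287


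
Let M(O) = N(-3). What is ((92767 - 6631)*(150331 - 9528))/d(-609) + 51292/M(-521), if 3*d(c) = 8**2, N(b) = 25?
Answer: 113702352911/200 ≈ 5.6851e+8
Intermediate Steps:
M(O) = 25
d(c) = 64/3 (d(c) = (1/3)*8**2 = (1/3)*64 = 64/3)
((92767 - 6631)*(150331 - 9528))/d(-609) + 51292/M(-521) = ((92767 - 6631)*(150331 - 9528))/(64/3) + 51292/25 = (86136*140803)*(3/64) + 51292*(1/25) = 12128207208*(3/64) + 51292/25 = 4548077703/8 + 51292/25 = 113702352911/200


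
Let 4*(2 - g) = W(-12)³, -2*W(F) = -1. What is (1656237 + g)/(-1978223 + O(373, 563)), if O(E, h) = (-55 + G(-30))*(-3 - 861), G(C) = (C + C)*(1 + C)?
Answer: -52999647/109890016 ≈ -0.48230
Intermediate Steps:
W(F) = ½ (W(F) = -½*(-1) = ½)
g = 63/32 (g = 2 - (½)³/4 = 2 - ¼*⅛ = 2 - 1/32 = 63/32 ≈ 1.9688)
G(C) = 2*C*(1 + C) (G(C) = (2*C)*(1 + C) = 2*C*(1 + C))
O(E, h) = -1455840 (O(E, h) = (-55 + 2*(-30)*(1 - 30))*(-3 - 861) = (-55 + 2*(-30)*(-29))*(-864) = (-55 + 1740)*(-864) = 1685*(-864) = -1455840)
(1656237 + g)/(-1978223 + O(373, 563)) = (1656237 + 63/32)/(-1978223 - 1455840) = (52999647/32)/(-3434063) = (52999647/32)*(-1/3434063) = -52999647/109890016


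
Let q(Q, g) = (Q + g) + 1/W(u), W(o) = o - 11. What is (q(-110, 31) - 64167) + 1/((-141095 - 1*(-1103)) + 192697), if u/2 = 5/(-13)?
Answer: -518071755802/8063865 ≈ -64246.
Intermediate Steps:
u = -10/13 (u = 2*(5/(-13)) = 2*(5*(-1/13)) = 2*(-5/13) = -10/13 ≈ -0.76923)
W(o) = -11 + o
q(Q, g) = -13/153 + Q + g (q(Q, g) = (Q + g) + 1/(-11 - 10/13) = (Q + g) + 1/(-153/13) = (Q + g) - 13/153 = -13/153 + Q + g)
(q(-110, 31) - 64167) + 1/((-141095 - 1*(-1103)) + 192697) = ((-13/153 - 110 + 31) - 64167) + 1/((-141095 - 1*(-1103)) + 192697) = (-12100/153 - 64167) + 1/((-141095 + 1103) + 192697) = -9829651/153 + 1/(-139992 + 192697) = -9829651/153 + 1/52705 = -518071755802/8063865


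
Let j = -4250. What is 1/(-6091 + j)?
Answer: -1/10341 ≈ -9.6702e-5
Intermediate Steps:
1/(-6091 + j) = 1/(-6091 - 4250) = 1/(-10341) = -1/10341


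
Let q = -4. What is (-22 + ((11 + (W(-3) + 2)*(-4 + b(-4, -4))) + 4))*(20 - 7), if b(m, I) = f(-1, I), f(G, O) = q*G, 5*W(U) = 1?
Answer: -91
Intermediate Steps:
W(U) = ⅕ (W(U) = (⅕)*1 = ⅕)
f(G, O) = -4*G
b(m, I) = 4 (b(m, I) = -4*(-1) = 4)
(-22 + ((11 + (W(-3) + 2)*(-4 + b(-4, -4))) + 4))*(20 - 7) = (-22 + ((11 + (⅕ + 2)*(-4 + 4)) + 4))*(20 - 7) = (-22 + ((11 + (11/5)*0) + 4))*13 = (-22 + ((11 + 0) + 4))*13 = (-22 + (11 + 4))*13 = (-22 + 15)*13 = -7*13 = -91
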